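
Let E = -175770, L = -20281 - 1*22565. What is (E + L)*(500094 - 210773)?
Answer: -63250199736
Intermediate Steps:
L = -42846 (L = -20281 - 22565 = -42846)
(E + L)*(500094 - 210773) = (-175770 - 42846)*(500094 - 210773) = -218616*289321 = -63250199736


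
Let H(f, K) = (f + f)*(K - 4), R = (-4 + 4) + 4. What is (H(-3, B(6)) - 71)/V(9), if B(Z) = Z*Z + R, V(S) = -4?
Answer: 287/4 ≈ 71.750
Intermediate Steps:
R = 4 (R = 0 + 4 = 4)
B(Z) = 4 + Z**2 (B(Z) = Z*Z + 4 = Z**2 + 4 = 4 + Z**2)
H(f, K) = 2*f*(-4 + K) (H(f, K) = (2*f)*(-4 + K) = 2*f*(-4 + K))
(H(-3, B(6)) - 71)/V(9) = (2*(-3)*(-4 + (4 + 6**2)) - 71)/(-4) = (2*(-3)*(-4 + (4 + 36)) - 71)*(-1/4) = (2*(-3)*(-4 + 40) - 71)*(-1/4) = (2*(-3)*36 - 71)*(-1/4) = (-216 - 71)*(-1/4) = -287*(-1/4) = 287/4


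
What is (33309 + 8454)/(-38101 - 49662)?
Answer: -41763/87763 ≈ -0.47586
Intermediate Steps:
(33309 + 8454)/(-38101 - 49662) = 41763/(-87763) = 41763*(-1/87763) = -41763/87763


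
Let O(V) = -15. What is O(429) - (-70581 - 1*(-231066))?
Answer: -160500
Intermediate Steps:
O(429) - (-70581 - 1*(-231066)) = -15 - (-70581 - 1*(-231066)) = -15 - (-70581 + 231066) = -15 - 1*160485 = -15 - 160485 = -160500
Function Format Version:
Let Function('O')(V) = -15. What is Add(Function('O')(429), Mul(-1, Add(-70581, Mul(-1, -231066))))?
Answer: -160500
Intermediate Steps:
Add(Function('O')(429), Mul(-1, Add(-70581, Mul(-1, -231066)))) = Add(-15, Mul(-1, Add(-70581, Mul(-1, -231066)))) = Add(-15, Mul(-1, Add(-70581, 231066))) = Add(-15, Mul(-1, 160485)) = Add(-15, -160485) = -160500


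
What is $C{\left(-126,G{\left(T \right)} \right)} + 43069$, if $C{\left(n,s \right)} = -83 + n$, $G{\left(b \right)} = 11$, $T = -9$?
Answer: $42860$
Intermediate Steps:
$C{\left(-126,G{\left(T \right)} \right)} + 43069 = \left(-83 - 126\right) + 43069 = -209 + 43069 = 42860$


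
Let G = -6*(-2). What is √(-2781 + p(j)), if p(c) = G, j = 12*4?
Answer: I*√2769 ≈ 52.621*I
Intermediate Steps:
j = 48
G = 12
p(c) = 12
√(-2781 + p(j)) = √(-2781 + 12) = √(-2769) = I*√2769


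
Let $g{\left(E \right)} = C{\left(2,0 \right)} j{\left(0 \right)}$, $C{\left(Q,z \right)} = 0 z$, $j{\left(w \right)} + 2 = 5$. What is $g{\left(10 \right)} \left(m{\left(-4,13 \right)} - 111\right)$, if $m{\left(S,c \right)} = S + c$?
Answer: $0$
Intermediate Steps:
$j{\left(w \right)} = 3$ ($j{\left(w \right)} = -2 + 5 = 3$)
$C{\left(Q,z \right)} = 0$
$g{\left(E \right)} = 0$ ($g{\left(E \right)} = 0 \cdot 3 = 0$)
$g{\left(10 \right)} \left(m{\left(-4,13 \right)} - 111\right) = 0 \left(\left(-4 + 13\right) - 111\right) = 0 \left(9 - 111\right) = 0 \left(-102\right) = 0$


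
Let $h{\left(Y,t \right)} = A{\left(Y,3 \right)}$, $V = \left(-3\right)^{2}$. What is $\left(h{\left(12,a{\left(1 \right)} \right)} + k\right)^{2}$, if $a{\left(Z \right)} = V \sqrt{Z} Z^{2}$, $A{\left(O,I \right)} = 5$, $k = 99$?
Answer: $10816$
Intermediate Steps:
$V = 9$
$a{\left(Z \right)} = 9 Z^{\frac{5}{2}}$ ($a{\left(Z \right)} = 9 \sqrt{Z} Z^{2} = 9 Z^{\frac{5}{2}}$)
$h{\left(Y,t \right)} = 5$
$\left(h{\left(12,a{\left(1 \right)} \right)} + k\right)^{2} = \left(5 + 99\right)^{2} = 104^{2} = 10816$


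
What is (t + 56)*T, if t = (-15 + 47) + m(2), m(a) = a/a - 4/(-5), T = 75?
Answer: 6735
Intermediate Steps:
m(a) = 9/5 (m(a) = 1 - 4*(-⅕) = 1 + ⅘ = 9/5)
t = 169/5 (t = (-15 + 47) + 9/5 = 32 + 9/5 = 169/5 ≈ 33.800)
(t + 56)*T = (169/5 + 56)*75 = (449/5)*75 = 6735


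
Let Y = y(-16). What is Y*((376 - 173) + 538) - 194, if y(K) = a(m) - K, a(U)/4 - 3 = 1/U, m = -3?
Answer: 19566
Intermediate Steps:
a(U) = 12 + 4/U
y(K) = 32/3 - K (y(K) = (12 + 4/(-3)) - K = (12 + 4*(-⅓)) - K = (12 - 4/3) - K = 32/3 - K)
Y = 80/3 (Y = 32/3 - 1*(-16) = 32/3 + 16 = 80/3 ≈ 26.667)
Y*((376 - 173) + 538) - 194 = 80*((376 - 173) + 538)/3 - 194 = 80*(203 + 538)/3 - 194 = (80/3)*741 - 194 = 19760 - 194 = 19566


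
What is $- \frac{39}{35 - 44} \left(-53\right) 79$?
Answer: $- \frac{54431}{3} \approx -18144.0$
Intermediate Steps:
$- \frac{39}{35 - 44} \left(-53\right) 79 = - \frac{39}{-9} \left(-53\right) 79 = \left(-39\right) \left(- \frac{1}{9}\right) \left(-53\right) 79 = \frac{13}{3} \left(-53\right) 79 = \left(- \frac{689}{3}\right) 79 = - \frac{54431}{3}$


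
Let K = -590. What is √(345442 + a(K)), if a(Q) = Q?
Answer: 2*√86213 ≈ 587.24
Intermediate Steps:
√(345442 + a(K)) = √(345442 - 590) = √344852 = 2*√86213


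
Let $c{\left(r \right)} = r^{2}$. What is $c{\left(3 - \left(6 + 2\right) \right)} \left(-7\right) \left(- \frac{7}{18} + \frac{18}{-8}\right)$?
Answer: $\frac{16625}{36} \approx 461.81$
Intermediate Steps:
$c{\left(3 - \left(6 + 2\right) \right)} \left(-7\right) \left(- \frac{7}{18} + \frac{18}{-8}\right) = \left(3 - \left(6 + 2\right)\right)^{2} \left(-7\right) \left(- \frac{7}{18} + \frac{18}{-8}\right) = \left(3 - 8\right)^{2} \left(-7\right) \left(\left(-7\right) \frac{1}{18} + 18 \left(- \frac{1}{8}\right)\right) = \left(3 - 8\right)^{2} \left(-7\right) \left(- \frac{7}{18} - \frac{9}{4}\right) = \left(-5\right)^{2} \left(-7\right) \left(- \frac{95}{36}\right) = 25 \left(-7\right) \left(- \frac{95}{36}\right) = \left(-175\right) \left(- \frac{95}{36}\right) = \frac{16625}{36}$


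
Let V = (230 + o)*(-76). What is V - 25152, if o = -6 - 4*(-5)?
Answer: -43696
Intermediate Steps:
o = 14 (o = -6 - 4*(-5) = -6 + 20 = 14)
V = -18544 (V = (230 + 14)*(-76) = 244*(-76) = -18544)
V - 25152 = -18544 - 25152 = -43696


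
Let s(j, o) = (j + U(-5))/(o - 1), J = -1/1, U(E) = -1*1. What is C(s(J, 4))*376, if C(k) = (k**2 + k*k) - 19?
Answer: -61288/9 ≈ -6809.8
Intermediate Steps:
U(E) = -1
J = -1 (J = -1*1 = -1)
s(j, o) = (-1 + j)/(-1 + o) (s(j, o) = (j - 1)/(o - 1) = (-1 + j)/(-1 + o))
C(k) = -19 + 2*k**2 (C(k) = (k**2 + k**2) - 19 = 2*k**2 - 19 = -19 + 2*k**2)
C(s(J, 4))*376 = (-19 + 2*((-1 - 1)/(-1 + 4))**2)*376 = (-19 + 2*(-2/3)**2)*376 = (-19 + 2*(4/9))*376 = (-19 + 8/9)*376 = -163/9*376 = -61288/9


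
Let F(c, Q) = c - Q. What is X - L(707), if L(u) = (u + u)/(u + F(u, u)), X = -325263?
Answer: -325265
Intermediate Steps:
L(u) = 2 (L(u) = (u + u)/(u + (u - u)) = (2*u)/(u + 0) = (2*u)/u = 2)
X - L(707) = -325263 - 1*2 = -325263 - 2 = -325265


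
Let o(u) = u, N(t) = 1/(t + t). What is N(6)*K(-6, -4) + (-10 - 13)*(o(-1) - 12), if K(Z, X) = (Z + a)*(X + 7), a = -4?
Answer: 593/2 ≈ 296.50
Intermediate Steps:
N(t) = 1/(2*t)
K(Z, X) = (-4 + Z)*(7 + X) (K(Z, X) = (Z - 4)*(X + 7) = (-4 + Z)*(7 + X))
N(6)*K(-6, -4) + (-10 - 13)*(o(-1) - 12) = ((1/2)/6)*(-28 - 4*(-4) + 7*(-6) - 4*(-6)) + (-10 - 13)*(-1 - 12) = ((1/2)*(1/6))*(-28 + 16 - 42 + 24) - 23*(-13) = (1/12)*(-30) + 299 = -5/2 + 299 = 593/2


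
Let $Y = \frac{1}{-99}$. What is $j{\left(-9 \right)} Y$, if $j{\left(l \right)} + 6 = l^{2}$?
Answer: $- \frac{25}{33} \approx -0.75758$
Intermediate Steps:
$j{\left(l \right)} = -6 + l^{2}$
$Y = - \frac{1}{99} \approx -0.010101$
$j{\left(-9 \right)} Y = \left(-6 + \left(-9\right)^{2}\right) \left(- \frac{1}{99}\right) = \left(-6 + 81\right) \left(- \frac{1}{99}\right) = 75 \left(- \frac{1}{99}\right) = - \frac{25}{33}$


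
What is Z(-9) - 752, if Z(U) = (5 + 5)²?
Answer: -652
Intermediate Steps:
Z(U) = 100 (Z(U) = 10² = 100)
Z(-9) - 752 = 100 - 752 = -652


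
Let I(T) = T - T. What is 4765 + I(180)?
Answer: 4765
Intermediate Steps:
I(T) = 0
4765 + I(180) = 4765 + 0 = 4765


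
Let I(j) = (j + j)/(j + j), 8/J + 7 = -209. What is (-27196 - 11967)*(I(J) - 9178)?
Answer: 359398851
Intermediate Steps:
J = -1/27 (J = 8/(-7 - 209) = 8/(-216) = 8*(-1/216) = -1/27 ≈ -0.037037)
I(j) = 1 (I(j) = (2*j)/((2*j)) = (2*j)*(1/(2*j)) = 1)
(-27196 - 11967)*(I(J) - 9178) = (-27196 - 11967)*(1 - 9178) = -39163*(-9177) = 359398851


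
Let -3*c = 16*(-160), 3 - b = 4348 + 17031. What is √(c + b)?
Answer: 8*I*√2886/3 ≈ 143.26*I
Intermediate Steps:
b = -21376 (b = 3 - (4348 + 17031) = 3 - 1*21379 = 3 - 21379 = -21376)
c = 2560/3 (c = -16*(-160)/3 = -⅓*(-2560) = 2560/3 ≈ 853.33)
√(c + b) = √(2560/3 - 21376) = √(-61568/3) = 8*I*√2886/3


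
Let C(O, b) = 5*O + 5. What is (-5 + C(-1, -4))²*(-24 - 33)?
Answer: -1425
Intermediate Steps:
C(O, b) = 5 + 5*O
(-5 + C(-1, -4))²*(-24 - 33) = (-5 + (5 + 5*(-1)))²*(-24 - 33) = (-5 + (5 - 5))²*(-57) = (-5 + 0)²*(-57) = (-5)²*(-57) = 25*(-57) = -1425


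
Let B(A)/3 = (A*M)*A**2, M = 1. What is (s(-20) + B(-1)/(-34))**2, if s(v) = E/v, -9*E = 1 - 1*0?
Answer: 82369/9363600 ≈ 0.0087967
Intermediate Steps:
E = -1/9 (E = -(1 - 1*0)/9 = -(1 + 0)/9 = -1/9*1 = -1/9 ≈ -0.11111)
B(A) = 3*A**3 (B(A) = 3*((A*1)*A**2) = 3*(A*A**2) = 3*A**3)
s(v) = -1/(9*v)
(s(-20) + B(-1)/(-34))**2 = (-1/9/(-20) + (3*(-1)**3)/(-34))**2 = (-1/9*(-1/20) - 3*(-1)/34)**2 = (1/180 - 1/34*(-3))**2 = (1/180 + 3/34)**2 = (287/3060)**2 = 82369/9363600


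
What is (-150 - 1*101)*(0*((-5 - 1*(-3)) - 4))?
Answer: 0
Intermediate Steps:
(-150 - 1*101)*(0*((-5 - 1*(-3)) - 4)) = (-150 - 101)*(0*((-5 + 3) - 4)) = -0*(-2 - 4) = -0*(-6) = -251*0 = 0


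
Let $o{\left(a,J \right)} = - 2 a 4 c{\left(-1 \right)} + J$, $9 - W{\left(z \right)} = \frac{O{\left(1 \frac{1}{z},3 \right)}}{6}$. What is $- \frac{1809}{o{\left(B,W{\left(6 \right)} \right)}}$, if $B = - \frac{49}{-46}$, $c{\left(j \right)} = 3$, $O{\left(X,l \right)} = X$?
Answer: $\frac{1497852}{13739} \approx 109.02$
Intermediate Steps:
$B = \frac{49}{46}$ ($B = \left(-49\right) \left(- \frac{1}{46}\right) = \frac{49}{46} \approx 1.0652$)
$W{\left(z \right)} = 9 - \frac{1}{6 z}$ ($W{\left(z \right)} = 9 - \frac{1 \frac{1}{z}}{6} = 9 - \frac{1}{z} \frac{1}{6} = 9 - \frac{1}{6 z}$)
$o{\left(a,J \right)} = J - 24 a$ ($o{\left(a,J \right)} = - 2 a 4 \cdot 3 + J = - 2 \cdot 4 a 3 + J = - 2 \cdot 12 a + J = - 24 a + J = J - 24 a$)
$- \frac{1809}{o{\left(B,W{\left(6 \right)} \right)}} = - \frac{1809}{\left(9 - \frac{1}{6 \cdot 6}\right) - \frac{588}{23}} = - \frac{1809}{\left(9 - \frac{1}{36}\right) - \frac{588}{23}} = - \frac{1809}{\frac{323}{36} - \frac{588}{23}} = - \frac{1809}{- \frac{13739}{828}} = \left(-1809\right) \left(- \frac{828}{13739}\right) = \frac{1497852}{13739}$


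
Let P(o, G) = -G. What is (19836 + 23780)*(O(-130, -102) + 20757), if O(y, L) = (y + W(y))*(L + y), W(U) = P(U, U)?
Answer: 905337312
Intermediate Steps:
W(U) = -U
O(y, L) = 0 (O(y, L) = (y - y)*(L + y) = 0*(L + y) = 0)
(19836 + 23780)*(O(-130, -102) + 20757) = (19836 + 23780)*(0 + 20757) = 43616*20757 = 905337312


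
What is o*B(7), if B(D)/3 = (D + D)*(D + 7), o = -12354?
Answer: -7264152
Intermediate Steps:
B(D) = 6*D*(7 + D) (B(D) = 3*((D + D)*(D + 7)) = 3*((2*D)*(7 + D)) = 3*(2*D*(7 + D)) = 6*D*(7 + D))
o*B(7) = -74124*7*(7 + 7) = -74124*7*14 = -12354*588 = -7264152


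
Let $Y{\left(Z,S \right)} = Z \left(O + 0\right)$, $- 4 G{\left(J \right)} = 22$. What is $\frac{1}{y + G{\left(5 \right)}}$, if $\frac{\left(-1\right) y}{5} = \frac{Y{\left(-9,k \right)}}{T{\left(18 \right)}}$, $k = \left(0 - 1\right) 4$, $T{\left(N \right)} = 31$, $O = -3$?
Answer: $- \frac{62}{611} \approx -0.10147$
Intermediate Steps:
$G{\left(J \right)} = - \frac{11}{2}$ ($G{\left(J \right)} = \left(- \frac{1}{4}\right) 22 = - \frac{11}{2}$)
$k = -4$ ($k = \left(-1\right) 4 = -4$)
$Y{\left(Z,S \right)} = - 3 Z$ ($Y{\left(Z,S \right)} = Z \left(-3 + 0\right) = Z \left(-3\right) = - 3 Z$)
$y = - \frac{135}{31}$ ($y = - 5 \frac{\left(-3\right) \left(-9\right)}{31} = - 5 \cdot 27 \cdot \frac{1}{31} = \left(-5\right) \frac{27}{31} = - \frac{135}{31} \approx -4.3548$)
$\frac{1}{y + G{\left(5 \right)}} = \frac{1}{- \frac{135}{31} - \frac{11}{2}} = \frac{1}{- \frac{611}{62}} = - \frac{62}{611}$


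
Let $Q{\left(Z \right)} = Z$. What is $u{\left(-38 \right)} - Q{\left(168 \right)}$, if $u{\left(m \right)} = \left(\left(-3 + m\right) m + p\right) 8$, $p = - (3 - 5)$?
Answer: $12312$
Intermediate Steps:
$p = 2$ ($p = \left(-1\right) \left(-2\right) = 2$)
$u{\left(m \right)} = 16 + 8 m \left(-3 + m\right)$ ($u{\left(m \right)} = \left(\left(-3 + m\right) m + 2\right) 8 = \left(m \left(-3 + m\right) + 2\right) 8 = \left(2 + m \left(-3 + m\right)\right) 8 = 16 + 8 m \left(-3 + m\right)$)
$u{\left(-38 \right)} - Q{\left(168 \right)} = \left(16 - -912 + 8 \left(-38\right)^{2}\right) - 168 = \left(16 + 912 + 8 \cdot 1444\right) - 168 = \left(16 + 912 + 11552\right) - 168 = 12480 - 168 = 12312$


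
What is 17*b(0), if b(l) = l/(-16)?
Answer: 0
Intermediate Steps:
b(l) = -l/16 (b(l) = l*(-1/16) = -l/16)
17*b(0) = 17*(-1/16*0) = 17*0 = 0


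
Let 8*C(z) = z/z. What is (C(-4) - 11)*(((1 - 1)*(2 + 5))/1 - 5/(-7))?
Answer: -435/56 ≈ -7.7679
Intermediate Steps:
C(z) = ⅛ (C(z) = (z/z)/8 = (⅛)*1 = ⅛)
(C(-4) - 11)*(((1 - 1)*(2 + 5))/1 - 5/(-7)) = (⅛ - 11)*(((1 - 1)*(2 + 5))/1 - 5/(-7)) = -87*((0*7)*1 - 5*(-⅐))/8 = -87*(0*1 + 5/7)/8 = -87*(0 + 5/7)/8 = -87/8*5/7 = -435/56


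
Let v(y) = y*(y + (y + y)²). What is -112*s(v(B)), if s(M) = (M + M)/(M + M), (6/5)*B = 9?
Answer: -112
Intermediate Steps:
B = 15/2 (B = (⅚)*9 = 15/2 ≈ 7.5000)
v(y) = y*(y + 4*y²) (v(y) = y*(y + (2*y)²) = y*(y + 4*y²))
s(M) = 1 (s(M) = (2*M)/((2*M)) = (2*M)*(1/(2*M)) = 1)
-112*s(v(B)) = -112*1 = -112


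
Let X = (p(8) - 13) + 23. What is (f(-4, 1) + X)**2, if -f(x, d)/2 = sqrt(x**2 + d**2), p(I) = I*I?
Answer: 5544 - 296*sqrt(17) ≈ 4323.6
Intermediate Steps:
p(I) = I**2
f(x, d) = -2*sqrt(d**2 + x**2) (f(x, d) = -2*sqrt(x**2 + d**2) = -2*sqrt(d**2 + x**2))
X = 74 (X = (8**2 - 13) + 23 = (64 - 13) + 23 = 51 + 23 = 74)
(f(-4, 1) + X)**2 = (-2*sqrt(1**2 + (-4)**2) + 74)**2 = (-2*sqrt(1 + 16) + 74)**2 = (-2*sqrt(17) + 74)**2 = (74 - 2*sqrt(17))**2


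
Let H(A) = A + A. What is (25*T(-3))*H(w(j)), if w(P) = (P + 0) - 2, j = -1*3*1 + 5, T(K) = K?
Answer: 0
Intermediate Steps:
j = 2 (j = -3*1 + 5 = -3 + 5 = 2)
w(P) = -2 + P (w(P) = P - 2 = -2 + P)
H(A) = 2*A
(25*T(-3))*H(w(j)) = (25*(-3))*(2*(-2 + 2)) = -150*0 = -75*0 = 0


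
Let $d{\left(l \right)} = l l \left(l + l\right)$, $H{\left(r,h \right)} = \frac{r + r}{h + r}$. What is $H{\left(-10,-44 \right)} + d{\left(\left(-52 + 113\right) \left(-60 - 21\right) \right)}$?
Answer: $- \frac{6513858519524}{27} \approx -2.4125 \cdot 10^{11}$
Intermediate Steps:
$H{\left(r,h \right)} = \frac{2 r}{h + r}$
$d{\left(l \right)} = 2 l^{3}$ ($d{\left(l \right)} = l^{2} \cdot 2 l = 2 l^{3}$)
$H{\left(-10,-44 \right)} + d{\left(\left(-52 + 113\right) \left(-60 - 21\right) \right)} = 2 \left(-10\right) \frac{1}{-44 - 10} + 2 \left(\left(-52 + 113\right) \left(-60 - 21\right)\right)^{3} = 2 \left(-10\right) \frac{1}{-54} + 2 \left(61 \left(-81\right)\right)^{3} = 2 \left(-10\right) \left(- \frac{1}{54}\right) + 2 \left(-4941\right)^{3} = \frac{10}{27} + 2 \left(-120627009621\right) = \frac{10}{27} - 241254019242 = - \frac{6513858519524}{27}$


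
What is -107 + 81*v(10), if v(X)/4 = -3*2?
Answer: -2051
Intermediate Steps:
v(X) = -24 (v(X) = 4*(-3*2) = 4*(-6) = -24)
-107 + 81*v(10) = -107 + 81*(-24) = -107 - 1944 = -2051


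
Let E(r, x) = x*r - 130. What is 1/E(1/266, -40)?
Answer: -133/17310 ≈ -0.0076834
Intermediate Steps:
E(r, x) = -130 + r*x (E(r, x) = r*x - 130 = -130 + r*x)
1/E(1/266, -40) = 1/(-130 - 40/266) = 1/(-130 + (1/266)*(-40)) = 1/(-130 - 20/133) = 1/(-17310/133) = -133/17310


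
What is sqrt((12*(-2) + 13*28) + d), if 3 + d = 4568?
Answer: 3*sqrt(545) ≈ 70.036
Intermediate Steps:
d = 4565 (d = -3 + 4568 = 4565)
sqrt((12*(-2) + 13*28) + d) = sqrt((12*(-2) + 13*28) + 4565) = sqrt((-24 + 364) + 4565) = sqrt(340 + 4565) = sqrt(4905) = 3*sqrt(545)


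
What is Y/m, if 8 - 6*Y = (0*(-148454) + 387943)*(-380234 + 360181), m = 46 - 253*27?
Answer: -43951531/230 ≈ -1.9109e+5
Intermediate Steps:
m = -6785 (m = 46 - 6831 = -6785)
Y = 2593140329/2 (Y = 4/3 - (0*(-148454) + 387943)*(-380234 + 360181)/6 = 4/3 - (0 + 387943)*(-20053)/6 = 4/3 - 387943*(-20053)/6 = 4/3 - ⅙*(-7779420979) = 4/3 + 7779420979/6 = 2593140329/2 ≈ 1.2966e+9)
Y/m = (2593140329/2)/(-6785) = (2593140329/2)*(-1/6785) = -43951531/230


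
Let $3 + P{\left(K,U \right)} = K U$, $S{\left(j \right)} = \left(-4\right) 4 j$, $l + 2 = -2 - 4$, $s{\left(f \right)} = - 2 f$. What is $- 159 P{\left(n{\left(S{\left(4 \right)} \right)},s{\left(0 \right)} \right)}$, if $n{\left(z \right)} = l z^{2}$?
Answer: $477$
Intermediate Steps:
$l = -8$ ($l = -2 - 6 = -8$)
$S{\left(j \right)} = - 16 j$
$n{\left(z \right)} = - 8 z^{2}$
$P{\left(K,U \right)} = -3 + K U$
$- 159 P{\left(n{\left(S{\left(4 \right)} \right)},s{\left(0 \right)} \right)} = - 159 \left(-3 + - 8 \left(\left(-16\right) 4\right)^{2} \left(\left(-2\right) 0\right)\right) = - 159 \left(-3 + - 8 \left(-64\right)^{2} \cdot 0\right) = - 159 \left(-3 + \left(-8\right) 4096 \cdot 0\right) = - 159 \left(-3 - 0\right) = - 159 \left(-3 + 0\right) = \left(-159\right) \left(-3\right) = 477$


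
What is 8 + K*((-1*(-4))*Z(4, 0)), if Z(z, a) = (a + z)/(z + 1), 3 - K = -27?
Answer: 104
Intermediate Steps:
K = 30 (K = 3 - 1*(-27) = 3 + 27 = 30)
Z(z, a) = (a + z)/(1 + z)
8 + K*((-1*(-4))*Z(4, 0)) = 8 + 30*((-1*(-4))*((0 + 4)/(1 + 4))) = 8 + 30*(4*(4/5)) = 8 + 30*(16/5) = 8 + 96 = 104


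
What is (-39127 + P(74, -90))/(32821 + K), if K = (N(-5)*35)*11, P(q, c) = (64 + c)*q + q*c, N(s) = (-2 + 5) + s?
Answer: -47711/32051 ≈ -1.4886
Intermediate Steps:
N(s) = 3 + s
P(q, c) = c*q + q*(64 + c) (P(q, c) = q*(64 + c) + c*q = c*q + q*(64 + c))
K = -770 (K = ((3 - 5)*35)*11 = -2*35*11 = -70*11 = -770)
(-39127 + P(74, -90))/(32821 + K) = (-39127 + 2*74*(32 - 90))/(32821 - 770) = (-39127 + 2*74*(-58))/32051 = (-39127 - 8584)*(1/32051) = -47711*1/32051 = -47711/32051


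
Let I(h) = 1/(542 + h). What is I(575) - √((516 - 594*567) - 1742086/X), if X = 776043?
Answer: 1/1117 - 2*I*√10634569644139/11247 ≈ 0.00089526 - 579.9*I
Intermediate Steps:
I(575) - √((516 - 594*567) - 1742086/X) = 1/(542 + 575) - √((516 - 594*567) - 1742086/776043) = 1/1117 - √((516 - 336798) - 1742086*1/776043) = 1/1117 - √(-336282 - 1742086/776043) = 1/1117 - √(-260971034212/776043) = 1/1117 - 2*I*√10634569644139/11247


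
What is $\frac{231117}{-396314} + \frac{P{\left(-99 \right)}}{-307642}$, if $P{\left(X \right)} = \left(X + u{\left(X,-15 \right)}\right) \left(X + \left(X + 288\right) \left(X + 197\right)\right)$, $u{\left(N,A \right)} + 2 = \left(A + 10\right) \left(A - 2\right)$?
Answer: $\frac{22859694519}{60961415794} \approx 0.37499$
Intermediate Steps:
$u{\left(N,A \right)} = -2 + \left(-2 + A\right) \left(10 + A\right)$ ($u{\left(N,A \right)} = -2 + \left(A + 10\right) \left(A - 2\right) = -2 + \left(10 + A\right) \left(-2 + A\right) = -2 + \left(-2 + A\right) \left(10 + A\right)$)
$P{\left(X \right)} = \left(83 + X\right) \left(X + \left(197 + X\right) \left(288 + X\right)\right)$ ($P{\left(X \right)} = \left(X + \left(-22 + \left(-15\right)^{2} + 8 \left(-15\right)\right)\right) \left(X + \left(X + 288\right) \left(X + 197\right)\right) = \left(X - -83\right) \left(X + \left(288 + X\right) \left(197 + X\right)\right) = \left(X + 83\right) \left(X + \left(197 + X\right) \left(288 + X\right)\right) = \left(83 + X\right) \left(X + \left(197 + X\right) \left(288 + X\right)\right)$)
$\frac{231117}{-396314} + \frac{P{\left(-99 \right)}}{-307642} = \frac{231117}{-396314} + \frac{4709088 + \left(-99\right)^{3} + 569 \left(-99\right)^{2} + 97074 \left(-99\right)}{-307642} = 231117 \left(- \frac{1}{396314}\right) + \left(4709088 - 970299 + 569 \cdot 9801 - 9610326\right) \left(- \frac{1}{307642}\right) = - \frac{231117}{396314} + \left(4709088 - 970299 + 5576769 - 9610326\right) \left(- \frac{1}{307642}\right) = - \frac{231117}{396314} - - \frac{147384}{153821} = - \frac{231117}{396314} + \frac{147384}{153821} = \frac{22859694519}{60961415794}$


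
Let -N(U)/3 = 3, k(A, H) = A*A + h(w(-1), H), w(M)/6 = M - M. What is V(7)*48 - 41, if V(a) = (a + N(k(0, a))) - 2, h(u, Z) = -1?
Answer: -233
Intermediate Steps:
w(M) = 0 (w(M) = 6*(M - M) = 6*0 = 0)
k(A, H) = -1 + A² (k(A, H) = A*A - 1 = A² - 1 = -1 + A²)
N(U) = -9 (N(U) = -3*3 = -9)
V(a) = -11 + a (V(a) = (a - 9) - 2 = (-9 + a) - 2 = -11 + a)
V(7)*48 - 41 = (-11 + 7)*48 - 41 = -4*48 - 41 = -192 - 41 = -233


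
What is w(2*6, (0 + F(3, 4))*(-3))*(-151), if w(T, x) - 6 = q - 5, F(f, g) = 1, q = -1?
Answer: 0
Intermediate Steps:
w(T, x) = 0 (w(T, x) = 6 + (-1 - 5) = 6 - 6 = 0)
w(2*6, (0 + F(3, 4))*(-3))*(-151) = 0*(-151) = 0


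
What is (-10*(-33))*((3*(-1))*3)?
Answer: -2970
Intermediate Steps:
(-10*(-33))*((3*(-1))*3) = 330*(-3*3) = 330*(-9) = -2970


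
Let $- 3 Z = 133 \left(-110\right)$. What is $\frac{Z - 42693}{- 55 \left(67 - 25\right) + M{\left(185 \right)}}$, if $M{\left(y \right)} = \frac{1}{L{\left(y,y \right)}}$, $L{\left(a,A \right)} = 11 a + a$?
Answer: $\frac{83952260}{5128199} \approx 16.371$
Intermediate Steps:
$L{\left(a,A \right)} = 12 a$
$Z = \frac{14630}{3}$ ($Z = - \frac{133 \left(-110\right)}{3} = \left(- \frac{1}{3}\right) \left(-14630\right) = \frac{14630}{3} \approx 4876.7$)
$M{\left(y \right)} = \frac{1}{12 y}$
$\frac{Z - 42693}{- 55 \left(67 - 25\right) + M{\left(185 \right)}} = \frac{\frac{14630}{3} - 42693}{- 55 \left(67 - 25\right) + \frac{1}{12 \cdot 185}} = - \frac{113449}{3 \left(\left(-55\right) 42 + \frac{1}{12} \cdot \frac{1}{185}\right)} = - \frac{113449}{3 \left(-2310 + \frac{1}{2220}\right)} = - \frac{113449}{3 \left(- \frac{5128199}{2220}\right)} = \left(- \frac{113449}{3}\right) \left(- \frac{2220}{5128199}\right) = \frac{83952260}{5128199}$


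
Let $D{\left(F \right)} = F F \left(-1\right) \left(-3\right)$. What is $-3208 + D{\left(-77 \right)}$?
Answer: $14579$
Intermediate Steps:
$D{\left(F \right)} = 3 F^{2}$ ($D{\left(F \right)} = F \left(- F\right) \left(-3\right) = - F^{2} \left(-3\right) = 3 F^{2}$)
$-3208 + D{\left(-77 \right)} = -3208 + 3 \left(-77\right)^{2} = -3208 + 3 \cdot 5929 = -3208 + 17787 = 14579$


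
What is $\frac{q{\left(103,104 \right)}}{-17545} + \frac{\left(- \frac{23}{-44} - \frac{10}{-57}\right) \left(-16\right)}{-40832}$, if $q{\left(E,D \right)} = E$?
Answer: $- \frac{179117}{32002080} \approx -0.005597$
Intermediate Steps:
$\frac{q{\left(103,104 \right)}}{-17545} + \frac{\left(- \frac{23}{-44} - \frac{10}{-57}\right) \left(-16\right)}{-40832} = \frac{103}{-17545} + \frac{\left(- \frac{23}{-44} - \frac{10}{-57}\right) \left(-16\right)}{-40832} = 103 \left(- \frac{1}{17545}\right) + \left(\left(-23\right) \left(- \frac{1}{44}\right) - - \frac{10}{57}\right) \left(-16\right) \left(- \frac{1}{40832}\right) = - \frac{103}{17545} + \left(\frac{23}{44} + \frac{10}{57}\right) \left(-16\right) \left(- \frac{1}{40832}\right) = - \frac{103}{17545} + \frac{1751}{2508} \left(-16\right) \left(- \frac{1}{40832}\right) = - \frac{103}{17545} - - \frac{1751}{6400416} = - \frac{103}{17545} + \frac{1751}{6400416} = - \frac{179117}{32002080}$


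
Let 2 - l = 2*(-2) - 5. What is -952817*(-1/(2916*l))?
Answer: 952817/32076 ≈ 29.705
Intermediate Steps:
l = 11 (l = 2 - (2*(-2) - 5) = 2 - (-4 - 5) = 2 - 1*(-9) = 2 + 9 = 11)
-952817*(-1/(2916*l)) = -952817/(-81*36*11) = -952817/((-2916*11)) = -952817/(-32076) = -952817*(-1/32076) = 952817/32076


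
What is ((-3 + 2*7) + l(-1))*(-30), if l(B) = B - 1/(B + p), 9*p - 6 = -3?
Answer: -345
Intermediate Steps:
p = 1/3 (p = 2/3 + (1/9)*(-3) = 2/3 - 1/3 = 1/3 ≈ 0.33333)
l(B) = B - 1/(1/3 + B) (l(B) = B - 1/(B + 1/3) = B - 1/(1/3 + B))
((-3 + 2*7) + l(-1))*(-30) = ((-3 + 2*7) + (-3 - 1 + 3*(-1)**2)/(1 + 3*(-1)))*(-30) = ((-3 + 14) + (-3 - 1 + 3*1)/(1 - 3))*(-30) = (11 + (-3 - 1 + 3)/(-2))*(-30) = (11 - 1/2*(-1))*(-30) = (11 + 1/2)*(-30) = (23/2)*(-30) = -345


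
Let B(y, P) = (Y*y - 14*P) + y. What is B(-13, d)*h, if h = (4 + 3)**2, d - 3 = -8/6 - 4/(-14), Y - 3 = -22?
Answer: 30380/3 ≈ 10127.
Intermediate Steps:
Y = -19 (Y = 3 - 22 = -19)
d = 41/21 (d = 3 + (-8/6 - 4/(-14)) = 3 + (-8*1/6 - 4*(-1/14)) = 3 + (-4/3 + 2/7) = 3 - 22/21 = 41/21 ≈ 1.9524)
B(y, P) = -18*y - 14*P (B(y, P) = (-19*y - 14*P) + y = -18*y - 14*P)
h = 49 (h = 7**2 = 49)
B(-13, d)*h = (-18*(-13) - 14*41/21)*49 = (234 - 82/3)*49 = (620/3)*49 = 30380/3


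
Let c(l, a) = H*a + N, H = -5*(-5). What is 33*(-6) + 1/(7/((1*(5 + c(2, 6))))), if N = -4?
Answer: -1235/7 ≈ -176.43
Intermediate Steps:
H = 25
c(l, a) = -4 + 25*a (c(l, a) = 25*a - 4 = -4 + 25*a)
33*(-6) + 1/(7/((1*(5 + c(2, 6))))) = 33*(-6) + 1/(7/((1*(5 + (-4 + 25*6))))) = -198 + 1/(7/((1*(5 + (-4 + 150))))) = -198 + 1/(7/((1*(5 + 146)))) = -198 + 1/(7/((1*151))) = -198 + 1/(7/151) = -198 + 151/7 = -1235/7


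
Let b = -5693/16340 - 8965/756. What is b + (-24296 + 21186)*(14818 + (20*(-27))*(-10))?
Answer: -97091794106401/1544130 ≈ -6.2878e+7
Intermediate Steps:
b = -18849001/1544130 (b = -5693*1/16340 - 8965*1/756 = -5693/16340 - 8965/756 = -18849001/1544130 ≈ -12.207)
b + (-24296 + 21186)*(14818 + (20*(-27))*(-10)) = -18849001/1544130 + (-24296 + 21186)*(14818 + (20*(-27))*(-10)) = -18849001/1544130 - 3110*(14818 - 540*(-10)) = -18849001/1544130 - 3110*(14818 + 5400) = -18849001/1544130 - 3110*20218 = -18849001/1544130 - 62877980 = -97091794106401/1544130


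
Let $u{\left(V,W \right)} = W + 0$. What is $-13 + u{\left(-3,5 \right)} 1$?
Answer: $-8$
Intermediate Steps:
$u{\left(V,W \right)} = W$
$-13 + u{\left(-3,5 \right)} 1 = -13 + 5 \cdot 1 = -13 + 5 = -8$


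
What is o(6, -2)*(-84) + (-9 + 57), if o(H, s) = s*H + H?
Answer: 552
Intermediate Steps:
o(H, s) = H + H*s (o(H, s) = H*s + H = H + H*s)
o(6, -2)*(-84) + (-9 + 57) = (6*(1 - 2))*(-84) + (-9 + 57) = (6*(-1))*(-84) + 48 = -6*(-84) + 48 = 504 + 48 = 552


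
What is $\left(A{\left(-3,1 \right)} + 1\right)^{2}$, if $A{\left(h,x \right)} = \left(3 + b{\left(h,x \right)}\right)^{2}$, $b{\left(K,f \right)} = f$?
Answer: $289$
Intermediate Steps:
$A{\left(h,x \right)} = \left(3 + x\right)^{2}$
$\left(A{\left(-3,1 \right)} + 1\right)^{2} = \left(\left(3 + 1\right)^{2} + 1\right)^{2} = \left(4^{2} + 1\right)^{2} = \left(16 + 1\right)^{2} = 17^{2} = 289$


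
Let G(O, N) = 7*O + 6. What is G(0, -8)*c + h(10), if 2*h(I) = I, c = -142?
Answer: -847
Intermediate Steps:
G(O, N) = 6 + 7*O
h(I) = I/2
G(0, -8)*c + h(10) = (6 + 7*0)*(-142) + (1/2)*10 = (6 + 0)*(-142) + 5 = 6*(-142) + 5 = -852 + 5 = -847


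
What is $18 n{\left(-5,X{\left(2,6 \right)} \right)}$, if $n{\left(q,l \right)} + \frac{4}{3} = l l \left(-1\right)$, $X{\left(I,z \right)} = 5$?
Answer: $-474$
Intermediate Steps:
$n{\left(q,l \right)} = - \frac{4}{3} - l^{2}$ ($n{\left(q,l \right)} = - \frac{4}{3} + l l \left(-1\right) = - \frac{4}{3} + l^{2} \left(-1\right) = - \frac{4}{3} - l^{2}$)
$18 n{\left(-5,X{\left(2,6 \right)} \right)} = 18 \left(- \frac{4}{3} - 5^{2}\right) = 18 \left(- \frac{4}{3} - 25\right) = 18 \left(- \frac{79}{3}\right) = -474$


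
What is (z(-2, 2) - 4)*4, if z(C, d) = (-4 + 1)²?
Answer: 20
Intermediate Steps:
z(C, d) = 9 (z(C, d) = (-3)² = 9)
(z(-2, 2) - 4)*4 = (9 - 4)*4 = 5*4 = 20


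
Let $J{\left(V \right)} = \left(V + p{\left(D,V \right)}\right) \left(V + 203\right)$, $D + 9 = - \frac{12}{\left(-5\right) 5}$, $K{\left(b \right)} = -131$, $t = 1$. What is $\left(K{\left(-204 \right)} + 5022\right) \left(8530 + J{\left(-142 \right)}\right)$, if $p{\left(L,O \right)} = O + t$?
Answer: $-42713103$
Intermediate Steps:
$D = - \frac{213}{25}$ ($D = -9 - \frac{12}{\left(-5\right) 5} = -9 - \frac{12}{-25} = -9 - - \frac{12}{25} = -9 + \frac{12}{25} = - \frac{213}{25} \approx -8.52$)
$p{\left(L,O \right)} = 1 + O$ ($p{\left(L,O \right)} = O + 1 = 1 + O$)
$J{\left(V \right)} = \left(1 + 2 V\right) \left(203 + V\right)$ ($J{\left(V \right)} = \left(V + \left(1 + V\right)\right) \left(V + 203\right) = \left(1 + 2 V\right) \left(203 + V\right)$)
$\left(K{\left(-204 \right)} + 5022\right) \left(8530 + J{\left(-142 \right)}\right) = \left(-131 + 5022\right) \left(8530 + \left(203 + 2 \left(-142\right)^{2} + 407 \left(-142\right)\right)\right) = 4891 \left(8530 + \left(203 + 2 \cdot 20164 - 57794\right)\right) = 4891 \left(8530 + \left(203 + 40328 - 57794\right)\right) = 4891 \left(8530 - 17263\right) = 4891 \left(-8733\right) = -42713103$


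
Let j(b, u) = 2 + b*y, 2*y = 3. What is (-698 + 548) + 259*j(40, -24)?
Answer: 15908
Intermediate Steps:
y = 3/2 (y = (½)*3 = 3/2 ≈ 1.5000)
j(b, u) = 2 + 3*b/2 (j(b, u) = 2 + b*(3/2) = 2 + 3*b/2)
(-698 + 548) + 259*j(40, -24) = (-698 + 548) + 259*(2 + (3/2)*40) = -150 + 259*(2 + 60) = -150 + 259*62 = -150 + 16058 = 15908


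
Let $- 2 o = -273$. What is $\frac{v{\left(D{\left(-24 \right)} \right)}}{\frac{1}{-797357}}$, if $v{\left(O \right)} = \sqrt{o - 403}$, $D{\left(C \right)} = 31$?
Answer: $- \frac{797357 i \sqrt{1066}}{2} \approx - 1.3017 \cdot 10^{7} i$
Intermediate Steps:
$o = \frac{273}{2}$ ($o = \left(- \frac{1}{2}\right) \left(-273\right) = \frac{273}{2} \approx 136.5$)
$v{\left(O \right)} = \frac{i \sqrt{1066}}{2}$ ($v{\left(O \right)} = \sqrt{\frac{273}{2} - 403} = \sqrt{- \frac{533}{2}} = \frac{i \sqrt{1066}}{2}$)
$\frac{v{\left(D{\left(-24 \right)} \right)}}{\frac{1}{-797357}} = \frac{\frac{1}{2} i \sqrt{1066}}{\frac{1}{-797357}} = \frac{\frac{1}{2} i \sqrt{1066}}{- \frac{1}{797357}} = \frac{i \sqrt{1066}}{2} \left(-797357\right) = - \frac{797357 i \sqrt{1066}}{2}$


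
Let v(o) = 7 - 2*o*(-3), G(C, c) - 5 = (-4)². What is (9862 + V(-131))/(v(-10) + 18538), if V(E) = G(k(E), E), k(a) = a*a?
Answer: 9883/18485 ≈ 0.53465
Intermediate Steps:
k(a) = a²
G(C, c) = 21 (G(C, c) = 5 + (-4)² = 5 + 16 = 21)
V(E) = 21
v(o) = 7 + 6*o
(9862 + V(-131))/(v(-10) + 18538) = (9862 + 21)/((7 + 6*(-10)) + 18538) = 9883/((7 - 60) + 18538) = 9883/(-53 + 18538) = 9883/18485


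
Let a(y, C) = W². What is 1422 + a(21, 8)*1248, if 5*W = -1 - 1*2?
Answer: 46782/25 ≈ 1871.3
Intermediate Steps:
W = -⅗ (W = (-1 - 1*2)/5 = (-1 - 2)/5 = (⅕)*(-3) = -⅗ ≈ -0.60000)
a(y, C) = 9/25 (a(y, C) = (-⅗)² = 9/25)
1422 + a(21, 8)*1248 = 1422 + (9/25)*1248 = 1422 + 11232/25 = 46782/25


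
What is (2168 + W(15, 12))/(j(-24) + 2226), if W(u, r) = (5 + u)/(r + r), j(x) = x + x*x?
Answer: 13013/16668 ≈ 0.78072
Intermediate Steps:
j(x) = x + x²
W(u, r) = (5 + u)/(2*r) (W(u, r) = (5 + u)/((2*r)) = (5 + u)*(1/(2*r)) = (5 + u)/(2*r))
(2168 + W(15, 12))/(j(-24) + 2226) = (2168 + (½)*(5 + 15)/12)/(-24*(1 - 24) + 2226) = (2168 + (½)*(1/12)*20)/(-24*(-23) + 2226) = (2168 + ⅚)/(552 + 2226) = (13013/6)/2778 = (13013/6)*(1/2778) = 13013/16668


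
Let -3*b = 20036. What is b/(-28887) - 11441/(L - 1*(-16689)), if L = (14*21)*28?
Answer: -54685705/239964309 ≈ -0.22789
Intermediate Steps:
b = -20036/3 (b = -⅓*20036 = -20036/3 ≈ -6678.7)
L = 8232 (L = 294*28 = 8232)
b/(-28887) - 11441/(L - 1*(-16689)) = -20036/3/(-28887) - 11441/(8232 - 1*(-16689)) = -20036/3*(-1/28887) - 11441/(8232 + 16689) = 20036/86661 - 11441/24921 = -54685705/239964309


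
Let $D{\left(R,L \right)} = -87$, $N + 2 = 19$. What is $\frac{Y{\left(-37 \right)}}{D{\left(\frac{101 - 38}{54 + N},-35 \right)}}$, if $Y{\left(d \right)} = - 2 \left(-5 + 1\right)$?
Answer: $- \frac{8}{87} \approx -0.091954$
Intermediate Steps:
$N = 17$ ($N = -2 + 19 = 17$)
$Y{\left(d \right)} = 8$ ($Y{\left(d \right)} = \left(-2\right) \left(-4\right) = 8$)
$\frac{Y{\left(-37 \right)}}{D{\left(\frac{101 - 38}{54 + N},-35 \right)}} = \frac{8}{-87} = 8 \left(- \frac{1}{87}\right) = - \frac{8}{87}$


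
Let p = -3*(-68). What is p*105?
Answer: 21420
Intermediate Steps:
p = 204
p*105 = 204*105 = 21420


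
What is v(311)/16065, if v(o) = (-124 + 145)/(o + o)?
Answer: 1/475830 ≈ 2.1016e-6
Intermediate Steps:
v(o) = 21/(2*o) (v(o) = 21/((2*o)) = 21*(1/(2*o)) = 21/(2*o))
v(311)/16065 = ((21/2)/311)/16065 = ((21/2)*(1/311))*(1/16065) = (21/622)*(1/16065) = 1/475830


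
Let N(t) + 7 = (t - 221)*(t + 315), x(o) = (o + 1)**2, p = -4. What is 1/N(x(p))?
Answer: -1/68695 ≈ -1.4557e-5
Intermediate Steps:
x(o) = (1 + o)**2
N(t) = -7 + (-221 + t)*(315 + t) (N(t) = -7 + (t - 221)*(t + 315) = -7 + (-221 + t)*(315 + t))
1/N(x(p)) = 1/(-69622 + ((1 - 4)**2)**2 + 94*(1 - 4)**2) = 1/(-69622 + ((-3)**2)**2 + 94*(-3)**2) = 1/(-69622 + 9**2 + 94*9) = 1/(-69622 + 81 + 846) = 1/(-68695) = -1/68695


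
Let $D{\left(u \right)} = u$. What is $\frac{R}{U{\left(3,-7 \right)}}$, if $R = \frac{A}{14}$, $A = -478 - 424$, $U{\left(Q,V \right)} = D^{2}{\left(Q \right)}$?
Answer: $- \frac{451}{63} \approx -7.1587$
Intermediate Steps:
$U{\left(Q,V \right)} = Q^{2}$
$A = -902$ ($A = -478 - 424 = -902$)
$R = - \frac{451}{7}$ ($R = - \frac{902}{14} = \left(-902\right) \frac{1}{14} = - \frac{451}{7} \approx -64.429$)
$\frac{R}{U{\left(3,-7 \right)}} = - \frac{451}{7 \cdot 3^{2}} = - \frac{451}{7 \cdot 9} = \left(- \frac{451}{7}\right) \frac{1}{9} = - \frac{451}{63}$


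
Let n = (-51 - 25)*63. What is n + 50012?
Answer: 45224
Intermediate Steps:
n = -4788 (n = -76*63 = -4788)
n + 50012 = -4788 + 50012 = 45224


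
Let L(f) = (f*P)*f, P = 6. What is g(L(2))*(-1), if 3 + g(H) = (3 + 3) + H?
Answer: -27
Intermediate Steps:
L(f) = 6*f**2 (L(f) = (f*6)*f = (6*f)*f = 6*f**2)
g(H) = 3 + H (g(H) = -3 + ((3 + 3) + H) = -3 + (6 + H) = 3 + H)
g(L(2))*(-1) = (3 + 6*2**2)*(-1) = (3 + 6*4)*(-1) = (3 + 24)*(-1) = 27*(-1) = -27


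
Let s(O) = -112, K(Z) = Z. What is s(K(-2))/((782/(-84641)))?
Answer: 4739896/391 ≈ 12123.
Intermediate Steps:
s(K(-2))/((782/(-84641))) = -112/(782/(-84641)) = -112/(782*(-1/84641)) = -112/(-782/84641) = -112*(-84641/782) = 4739896/391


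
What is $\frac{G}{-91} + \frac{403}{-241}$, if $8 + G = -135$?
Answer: $- \frac{170}{1687} \approx -0.10077$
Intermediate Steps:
$G = -143$ ($G = -8 - 135 = -143$)
$\frac{G}{-91} + \frac{403}{-241} = - \frac{143}{-91} + \frac{403}{-241} = \left(-143\right) \left(- \frac{1}{91}\right) + 403 \left(- \frac{1}{241}\right) = \frac{11}{7} - \frac{403}{241} = - \frac{170}{1687}$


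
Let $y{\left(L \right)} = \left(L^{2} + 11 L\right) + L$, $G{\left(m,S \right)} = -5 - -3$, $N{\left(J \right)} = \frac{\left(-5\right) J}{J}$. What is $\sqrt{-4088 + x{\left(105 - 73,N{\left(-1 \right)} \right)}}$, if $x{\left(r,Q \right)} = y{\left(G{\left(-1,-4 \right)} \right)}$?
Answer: $2 i \sqrt{1027} \approx 64.094 i$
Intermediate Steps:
$N{\left(J \right)} = -5$
$G{\left(m,S \right)} = -2$ ($G{\left(m,S \right)} = -5 + 3 = -2$)
$y{\left(L \right)} = L^{2} + 12 L$
$x{\left(r,Q \right)} = -20$ ($x{\left(r,Q \right)} = - 2 \left(12 - 2\right) = \left(-2\right) 10 = -20$)
$\sqrt{-4088 + x{\left(105 - 73,N{\left(-1 \right)} \right)}} = \sqrt{-4088 - 20} = \sqrt{-4108} = 2 i \sqrt{1027}$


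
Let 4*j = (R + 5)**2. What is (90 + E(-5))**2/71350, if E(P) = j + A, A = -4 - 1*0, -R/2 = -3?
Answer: 8649/45664 ≈ 0.18941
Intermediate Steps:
R = 6 (R = -2*(-3) = 6)
A = -4 (A = -4 + 0 = -4)
j = 121/4 (j = (6 + 5)**2/4 = (1/4)*11**2 = (1/4)*121 = 121/4 ≈ 30.250)
E(P) = 105/4 (E(P) = 121/4 - 4 = 105/4)
(90 + E(-5))**2/71350 = (90 + 105/4)**2/71350 = (465/4)**2*(1/71350) = (216225/16)*(1/71350) = 8649/45664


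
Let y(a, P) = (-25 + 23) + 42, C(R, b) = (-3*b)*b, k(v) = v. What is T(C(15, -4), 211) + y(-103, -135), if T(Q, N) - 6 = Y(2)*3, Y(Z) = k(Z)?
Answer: 52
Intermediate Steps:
C(R, b) = -3*b²
Y(Z) = Z
y(a, P) = 40 (y(a, P) = -2 + 42 = 40)
T(Q, N) = 12 (T(Q, N) = 6 + 2*3 = 6 + 6 = 12)
T(C(15, -4), 211) + y(-103, -135) = 12 + 40 = 52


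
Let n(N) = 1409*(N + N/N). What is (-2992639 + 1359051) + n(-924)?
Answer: -2934095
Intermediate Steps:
n(N) = 1409 + 1409*N (n(N) = 1409*(N + 1) = 1409*(1 + N) = 1409 + 1409*N)
(-2992639 + 1359051) + n(-924) = (-2992639 + 1359051) + (1409 + 1409*(-924)) = -1633588 + (1409 - 1301916) = -1633588 - 1300507 = -2934095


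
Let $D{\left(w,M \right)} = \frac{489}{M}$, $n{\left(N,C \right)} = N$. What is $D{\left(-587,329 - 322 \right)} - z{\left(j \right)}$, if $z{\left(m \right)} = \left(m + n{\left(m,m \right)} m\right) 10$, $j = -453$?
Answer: $- \frac{14332431}{7} \approx -2.0475 \cdot 10^{6}$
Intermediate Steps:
$z{\left(m \right)} = 10 m + 10 m^{2}$ ($z{\left(m \right)} = \left(m + m m\right) 10 = \left(m + m^{2}\right) 10 = 10 m + 10 m^{2}$)
$D{\left(-587,329 - 322 \right)} - z{\left(j \right)} = \frac{489}{329 - 322} - 10 \left(-453\right) \left(1 - 453\right) = \frac{489}{7} - 10 \left(-453\right) \left(-452\right) = 489 \cdot \frac{1}{7} - 2047560 = \frac{489}{7} - 2047560 = - \frac{14332431}{7}$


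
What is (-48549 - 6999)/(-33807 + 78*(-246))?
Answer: 18516/17665 ≈ 1.0482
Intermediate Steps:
(-48549 - 6999)/(-33807 + 78*(-246)) = -55548/(-33807 - 19188) = -55548/(-52995) = -55548*(-1/52995) = 18516/17665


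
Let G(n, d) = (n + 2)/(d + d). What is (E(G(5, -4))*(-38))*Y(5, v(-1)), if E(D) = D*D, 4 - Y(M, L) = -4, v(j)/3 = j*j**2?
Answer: -931/4 ≈ -232.75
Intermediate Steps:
G(n, d) = (2 + n)/(2*d) (G(n, d) = (2 + n)/((2*d)) = (2 + n)*(1/(2*d)) = (2 + n)/(2*d))
v(j) = 3*j**3 (v(j) = 3*(j*j**2) = 3*j**3)
Y(M, L) = 8 (Y(M, L) = 4 - 1*(-4) = 4 + 4 = 8)
E(D) = D**2
(E(G(5, -4))*(-38))*Y(5, v(-1)) = (((1/2)*(2 + 5)/(-4))**2*(-38))*8 = (((1/2)*(-1/4)*7)**2*(-38))*8 = ((-7/8)**2*(-38))*8 = ((49/64)*(-38))*8 = -931/32*8 = -931/4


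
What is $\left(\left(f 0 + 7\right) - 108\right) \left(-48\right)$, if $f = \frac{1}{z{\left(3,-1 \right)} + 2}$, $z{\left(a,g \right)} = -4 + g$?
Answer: $4848$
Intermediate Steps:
$f = - \frac{1}{3}$ ($f = \frac{1}{\left(-4 - 1\right) + 2} = \frac{1}{-5 + 2} = \frac{1}{-3} = - \frac{1}{3} \approx -0.33333$)
$\left(\left(f 0 + 7\right) - 108\right) \left(-48\right) = \left(\left(\left(- \frac{1}{3}\right) 0 + 7\right) - 108\right) \left(-48\right) = \left(\left(0 + 7\right) - 108\right) \left(-48\right) = \left(7 - 108\right) \left(-48\right) = \left(-101\right) \left(-48\right) = 4848$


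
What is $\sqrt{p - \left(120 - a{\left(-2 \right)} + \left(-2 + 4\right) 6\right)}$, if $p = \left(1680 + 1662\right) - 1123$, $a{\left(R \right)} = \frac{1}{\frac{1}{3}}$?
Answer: $\sqrt{2090} \approx 45.716$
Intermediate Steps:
$a{\left(R \right)} = 3$ ($a{\left(R \right)} = \frac{1}{\frac{1}{3}} = 3$)
$p = 2219$ ($p = 3342 - 1123 = 2219$)
$\sqrt{p - \left(120 - a{\left(-2 \right)} + \left(-2 + 4\right) 6\right)} = \sqrt{2219 - \left(117 + \left(-2 + 4\right) 6\right)} = \sqrt{2219 - \left(117 + 12\right)} = \sqrt{2219 + \left(\left(3 - 12\right) - 120\right)} = \sqrt{2219 - 129} = \sqrt{2090}$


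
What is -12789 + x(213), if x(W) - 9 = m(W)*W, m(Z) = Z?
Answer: 32589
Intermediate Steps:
x(W) = 9 + W**2 (x(W) = 9 + W*W = 9 + W**2)
-12789 + x(213) = -12789 + (9 + 213**2) = -12789 + (9 + 45369) = -12789 + 45378 = 32589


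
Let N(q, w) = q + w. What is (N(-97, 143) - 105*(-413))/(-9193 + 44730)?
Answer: 43411/35537 ≈ 1.2216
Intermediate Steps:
(N(-97, 143) - 105*(-413))/(-9193 + 44730) = ((-97 + 143) - 105*(-413))/(-9193 + 44730) = (46 + 43365)/35537 = 43411*(1/35537) = 43411/35537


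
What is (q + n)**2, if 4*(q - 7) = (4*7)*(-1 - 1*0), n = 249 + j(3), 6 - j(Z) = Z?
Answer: 63504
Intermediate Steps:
j(Z) = 6 - Z
n = 252 (n = 249 + (6 - 1*3) = 249 + (6 - 3) = 249 + 3 = 252)
q = 0 (q = 7 + ((4*7)*(-1 - 1*0))/4 = 7 + (28*(-1 + 0))/4 = 7 + (28*(-1))/4 = 7 + (1/4)*(-28) = 7 - 7 = 0)
(q + n)**2 = (0 + 252)**2 = 252**2 = 63504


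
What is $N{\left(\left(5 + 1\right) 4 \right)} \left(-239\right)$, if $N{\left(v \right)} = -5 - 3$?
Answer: $1912$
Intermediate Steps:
$N{\left(v \right)} = -8$
$N{\left(\left(5 + 1\right) 4 \right)} \left(-239\right) = \left(-8\right) \left(-239\right) = 1912$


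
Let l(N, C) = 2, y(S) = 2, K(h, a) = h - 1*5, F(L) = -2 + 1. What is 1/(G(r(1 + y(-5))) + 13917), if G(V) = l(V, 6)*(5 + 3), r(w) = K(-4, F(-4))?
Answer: 1/13933 ≈ 7.1772e-5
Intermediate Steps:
F(L) = -1
K(h, a) = -5 + h (K(h, a) = h - 5 = -5 + h)
r(w) = -9 (r(w) = -5 - 4 = -9)
G(V) = 16 (G(V) = 2*(5 + 3) = 2*8 = 16)
1/(G(r(1 + y(-5))) + 13917) = 1/(16 + 13917) = 1/13933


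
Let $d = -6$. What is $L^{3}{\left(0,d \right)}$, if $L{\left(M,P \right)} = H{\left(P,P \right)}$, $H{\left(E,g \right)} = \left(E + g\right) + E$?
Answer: $-5832$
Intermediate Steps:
$H{\left(E,g \right)} = g + 2 E$
$L{\left(M,P \right)} = 3 P$ ($L{\left(M,P \right)} = P + 2 P = 3 P$)
$L^{3}{\left(0,d \right)} = \left(3 \left(-6\right)\right)^{3} = \left(-18\right)^{3} = -5832$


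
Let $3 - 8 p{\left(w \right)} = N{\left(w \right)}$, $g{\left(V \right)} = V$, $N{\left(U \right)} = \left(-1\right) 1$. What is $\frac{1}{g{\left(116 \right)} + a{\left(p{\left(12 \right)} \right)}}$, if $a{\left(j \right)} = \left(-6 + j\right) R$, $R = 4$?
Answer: $\frac{1}{94} \approx 0.010638$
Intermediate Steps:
$N{\left(U \right)} = -1$
$p{\left(w \right)} = \frac{1}{2}$ ($p{\left(w \right)} = \frac{3}{8} - - \frac{1}{8} = \frac{3}{8} + \frac{1}{8} = \frac{1}{2}$)
$a{\left(j \right)} = -24 + 4 j$ ($a{\left(j \right)} = \left(-6 + j\right) 4 = -24 + 4 j$)
$\frac{1}{g{\left(116 \right)} + a{\left(p{\left(12 \right)} \right)}} = \frac{1}{116 + \left(-24 + 4 \cdot \frac{1}{2}\right)} = \frac{1}{116 + \left(-24 + 2\right)} = \frac{1}{116 - 22} = \frac{1}{94}$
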